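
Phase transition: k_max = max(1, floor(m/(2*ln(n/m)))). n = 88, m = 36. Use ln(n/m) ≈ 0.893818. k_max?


n/m = 88/36 = 22/9.
ln(n/m) ≈ 0.893818.
2*ln(n/m) ≈ 1.787636.
m/(2*ln(n/m)) ≈ 36/1.787636 ≈ 20.1383.
floor = 20.
k_max = max(1, 20) = 20.

20


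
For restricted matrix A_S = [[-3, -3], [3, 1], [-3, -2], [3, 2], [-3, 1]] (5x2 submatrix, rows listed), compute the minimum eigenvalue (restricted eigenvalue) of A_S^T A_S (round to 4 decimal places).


A_S^T A_S = [[45, 21], [21, 19]].
trace = 64.
det = 414.
disc = trace^2 - 4*det = 4096 - 4*414 = 2440.
sqrt(2440) ≈ 49.396356.
lam_min = (64 - sqrt(2440))/2 ≈ (64 - 49.396356)/2 = 7.301822 ≈ 7.3018.

7.3018


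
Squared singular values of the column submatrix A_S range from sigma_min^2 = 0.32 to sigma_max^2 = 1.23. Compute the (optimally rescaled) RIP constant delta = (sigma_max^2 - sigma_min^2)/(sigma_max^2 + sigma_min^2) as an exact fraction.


lambda_max - lambda_min = 1.23 - 0.32 = 0.91.
lambda_max + lambda_min = 1.23 + 0.32 = 1.55.
delta = 0.91/1.55 = 91/155.

91/155


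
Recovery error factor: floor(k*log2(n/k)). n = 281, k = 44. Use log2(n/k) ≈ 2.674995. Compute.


log2(n/k) = log2(281/44) ≈ 2.674995.
k*log2(n/k) ≈ 44*2.674995 = 117.69978.
floor(117.69978) = 117.

117


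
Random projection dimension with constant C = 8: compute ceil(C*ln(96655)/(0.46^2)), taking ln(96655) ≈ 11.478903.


ln(96655) ≈ 11.478903.
eps^2 = 0.46^2 = 0.2116.
C*ln(N)/eps^2 ≈ 8*11.478903/0.2116 ≈ 433.985.
m = ceil(433.985) = 434.

434


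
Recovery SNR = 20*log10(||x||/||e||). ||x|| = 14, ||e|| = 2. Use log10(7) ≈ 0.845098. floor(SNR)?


||x||/||e|| = 14/2 = 7.
log10(7) ≈ 0.845098.
20*log10(||x||/||e||) ≈ 20*0.845098 = 16.90196.
floor(16.90196) = 16.

16


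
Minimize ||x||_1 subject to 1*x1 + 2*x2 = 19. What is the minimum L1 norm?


Axis intercepts:
  x1 = 19, x2 = 0: L1 = 19
  x1 = 0, x2 = 19/2: L1 = 19/2
x* = (0, 19/2)
||x*||_1 = 19/2.

19/2


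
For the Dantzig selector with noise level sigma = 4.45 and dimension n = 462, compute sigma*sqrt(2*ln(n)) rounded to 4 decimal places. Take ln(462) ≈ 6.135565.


ln(462) ≈ 6.135565.
2*ln(n) ≈ 12.27113.
sqrt(2*ln(n)) ≈ sqrt(12.27113) ≈ 3.503017.
threshold ≈ 4.45*3.503017 = 15.58842565 ≈ 15.5884.

15.5884


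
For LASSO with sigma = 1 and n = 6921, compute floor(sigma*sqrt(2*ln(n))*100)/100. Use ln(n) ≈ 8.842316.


ln(6921) ≈ 8.842316.
2*ln(n) ≈ 17.684632.
sqrt(2*ln(n)) ≈ sqrt(17.684632) ≈ 4.20531.
lambda ≈ 1*4.20531 = 4.20531.
floor(lambda*100)/100 = 4.20.

4.20


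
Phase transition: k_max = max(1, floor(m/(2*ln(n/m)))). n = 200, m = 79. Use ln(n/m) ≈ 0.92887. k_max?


n/m = 200/79.
ln(n/m) ≈ 0.92887.
2*ln(n/m) ≈ 1.85774.
m/(2*ln(n/m)) ≈ 79/1.85774 ≈ 42.5248.
floor = 42.
k_max = max(1, 42) = 42.

42


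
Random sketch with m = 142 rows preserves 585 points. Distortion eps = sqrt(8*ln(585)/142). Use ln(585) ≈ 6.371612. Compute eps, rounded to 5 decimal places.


ln(585) ≈ 6.371612.
8*ln(N)/m ≈ 8*6.371612/142 ≈ 0.35896406.
eps = sqrt(0.35896406) ≈ 0.5991361 ≈ 0.59914.

0.59914


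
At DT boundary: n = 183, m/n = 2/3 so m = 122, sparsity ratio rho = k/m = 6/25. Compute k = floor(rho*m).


m = 2/3*183 = 122.
rho = 6/25.
rho*m = 6/25*122 = 29.28.
k = floor(29.28) = 29.

29


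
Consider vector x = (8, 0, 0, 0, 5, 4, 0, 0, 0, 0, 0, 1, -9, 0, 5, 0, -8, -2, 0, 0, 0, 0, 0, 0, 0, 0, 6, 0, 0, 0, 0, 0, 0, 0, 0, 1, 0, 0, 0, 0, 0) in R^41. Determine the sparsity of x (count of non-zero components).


Non-zero positions: [0, 4, 5, 11, 12, 14, 16, 17, 26, 35].
Sparsity = 10.

10


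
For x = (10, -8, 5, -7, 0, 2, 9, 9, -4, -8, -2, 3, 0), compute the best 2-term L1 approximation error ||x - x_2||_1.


Sorted |x_i| descending: [10, 9, 9, 8, 8, 7, 5, 4, 3, 2, 2, 0, 0]
Keep top 2: [10, 9]
Tail entries: [9, 8, 8, 7, 5, 4, 3, 2, 2, 0, 0]
L1 error = sum of tail = 48.

48


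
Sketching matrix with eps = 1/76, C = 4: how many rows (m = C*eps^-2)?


1/eps = 76.
(1/eps)^2 = 5776.
m = 4*5776 = 23104.

23104


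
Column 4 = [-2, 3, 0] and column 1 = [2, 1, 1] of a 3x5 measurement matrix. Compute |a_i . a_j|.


Inner product: -2*2 + 3*1 + 0*1
Products: [-4, 3, 0]
Sum = -1.
|dot| = 1.

1


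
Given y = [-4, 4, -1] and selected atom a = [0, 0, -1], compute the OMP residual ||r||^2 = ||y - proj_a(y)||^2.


a^T a = 1.
a^T y = 1.
coeff = 1/1 = 1.
||r||^2 = 32.

32


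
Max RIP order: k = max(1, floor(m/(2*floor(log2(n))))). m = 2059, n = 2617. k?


floor(log2(2617)) = 11.
2*11 = 22.
m/(2*floor(log2(n))) = 2059/22 ≈ 93.5909.
floor = 93.
k = max(1, 93) = 93.

93


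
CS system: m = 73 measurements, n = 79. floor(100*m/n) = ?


100*m/n = 100*73/79 ≈ 92.4051.
floor = 92.

92


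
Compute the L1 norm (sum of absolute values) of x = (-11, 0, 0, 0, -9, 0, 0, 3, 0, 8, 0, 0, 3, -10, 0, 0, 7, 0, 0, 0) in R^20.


Non-zero entries: [(0, -11), (4, -9), (7, 3), (9, 8), (12, 3), (13, -10), (16, 7)]
Absolute values: [11, 9, 3, 8, 3, 10, 7]
||x||_1 = sum = 51.

51


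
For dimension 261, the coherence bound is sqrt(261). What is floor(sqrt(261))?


16^2 = 256 <= 261 < 289 = 17^2, so 16 <= sqrt(261) < 17.
floor(sqrt(261)) = 16.

16


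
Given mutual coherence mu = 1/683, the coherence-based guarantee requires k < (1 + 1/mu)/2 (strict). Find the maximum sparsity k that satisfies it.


1/mu = 683.
1 + 1/mu = 684.
(1 + 1/mu)/2 = 342 is an integer and the inequality is strict, so k_max = 342 - 1 = 341.

341


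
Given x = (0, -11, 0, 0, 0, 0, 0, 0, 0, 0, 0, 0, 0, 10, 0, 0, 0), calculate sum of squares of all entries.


Non-zero entries: [(1, -11), (13, 10)]
Squares: [121, 100]
||x||_2^2 = sum = 221.

221


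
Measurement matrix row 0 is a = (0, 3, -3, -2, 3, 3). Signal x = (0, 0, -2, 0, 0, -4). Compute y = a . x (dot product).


Non-zero terms: ['-3*-2', '3*-4']
Products: [6, -12]
y = sum = -6.

-6


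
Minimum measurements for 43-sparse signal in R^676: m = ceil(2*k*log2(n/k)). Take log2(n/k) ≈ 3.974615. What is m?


log2(n/k) = log2(676/43) ≈ 3.974615.
2*k*log2(n/k) ≈ 2*43*3.974615 = 341.81689.
m = ceil(341.81689) = 342.

342


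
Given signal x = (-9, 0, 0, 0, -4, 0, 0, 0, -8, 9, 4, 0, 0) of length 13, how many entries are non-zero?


Non-zero positions: [0, 4, 8, 9, 10].
Sparsity = 5.

5


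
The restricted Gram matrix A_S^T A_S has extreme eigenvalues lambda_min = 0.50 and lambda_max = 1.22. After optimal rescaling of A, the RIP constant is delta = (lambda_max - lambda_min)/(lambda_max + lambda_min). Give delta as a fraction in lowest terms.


lambda_max - lambda_min = 1.22 - 0.50 = 0.72.
lambda_max + lambda_min = 1.22 + 0.50 = 1.72.
delta = 0.72/1.72 = 72/172 = 18/43.

18/43


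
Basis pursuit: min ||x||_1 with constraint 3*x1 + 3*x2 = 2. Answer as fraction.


Axis intercepts:
  x1 = 2/3, x2 = 0: L1 = 2/3
  x1 = 0, x2 = 2/3: L1 = 2/3
x* = (2/3, 0)
||x*||_1 = 2/3.

2/3


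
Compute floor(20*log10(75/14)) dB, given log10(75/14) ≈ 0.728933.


||x||/||e|| = 75/14.
log10(75/14) ≈ 0.728933.
20*log10(||x||/||e||) ≈ 20*0.728933 = 14.57866.
floor(14.57866) = 14.

14


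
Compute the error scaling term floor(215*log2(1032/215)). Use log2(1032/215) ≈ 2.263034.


log2(n/k) = log2(1032/215) ≈ 2.263034.
k*log2(n/k) ≈ 215*2.263034 = 486.55231.
floor(486.55231) = 486.

486


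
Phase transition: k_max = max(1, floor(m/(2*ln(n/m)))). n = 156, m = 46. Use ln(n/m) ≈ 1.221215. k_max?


n/m = 156/46 = 78/23.
ln(n/m) ≈ 1.221215.
2*ln(n/m) ≈ 2.44243.
m/(2*ln(n/m)) ≈ 46/2.44243 ≈ 18.8337.
floor = 18.
k_max = max(1, 18) = 18.

18


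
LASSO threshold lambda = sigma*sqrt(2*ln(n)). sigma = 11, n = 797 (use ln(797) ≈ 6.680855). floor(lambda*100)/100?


ln(797) ≈ 6.680855.
2*ln(n) ≈ 13.36171.
sqrt(2*ln(n)) ≈ sqrt(13.36171) ≈ 3.655367.
lambda ≈ 11*3.655367 = 40.209037.
floor(lambda*100)/100 = 40.20.

40.20


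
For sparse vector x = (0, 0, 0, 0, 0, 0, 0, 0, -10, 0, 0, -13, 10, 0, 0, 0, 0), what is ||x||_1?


Non-zero entries: [(8, -10), (11, -13), (12, 10)]
Absolute values: [10, 13, 10]
||x||_1 = sum = 33.

33


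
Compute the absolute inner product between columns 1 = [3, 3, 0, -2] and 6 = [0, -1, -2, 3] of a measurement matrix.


Inner product: 3*0 + 3*-1 + 0*-2 + -2*3
Products: [0, -3, 0, -6]
Sum = -9.
|dot| = 9.

9


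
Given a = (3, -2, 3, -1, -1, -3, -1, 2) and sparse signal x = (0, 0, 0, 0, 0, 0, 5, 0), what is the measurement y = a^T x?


Non-zero terms: ['-1*5']
Products: [-5]
y = sum = -5.

-5


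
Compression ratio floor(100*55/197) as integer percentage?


100*m/n = 100*55/197 ≈ 27.9188.
floor = 27.

27


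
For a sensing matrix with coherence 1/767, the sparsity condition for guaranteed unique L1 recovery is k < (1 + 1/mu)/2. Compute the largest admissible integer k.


1/mu = 767.
1 + 1/mu = 768.
(1 + 1/mu)/2 = 384 is an integer and the inequality is strict, so k_max = 384 - 1 = 383.

383


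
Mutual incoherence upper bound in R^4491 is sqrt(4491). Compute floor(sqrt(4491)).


67^2 = 4489 <= 4491 < 4624 = 68^2, so 67 <= sqrt(4491) < 68.
floor(sqrt(4491)) = 67.

67


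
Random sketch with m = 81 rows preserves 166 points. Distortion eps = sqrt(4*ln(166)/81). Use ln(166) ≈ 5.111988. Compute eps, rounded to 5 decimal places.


ln(166) ≈ 5.111988.
4*ln(N)/m ≈ 4*5.111988/81 ≈ 0.25244385.
eps = sqrt(0.25244385) ≈ 0.5024379 ≈ 0.50244.

0.50244


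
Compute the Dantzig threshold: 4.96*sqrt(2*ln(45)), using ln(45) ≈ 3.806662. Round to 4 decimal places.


ln(45) ≈ 3.806662.
2*ln(n) ≈ 7.613324.
sqrt(2*ln(n)) ≈ sqrt(7.613324) ≈ 2.759225.
threshold ≈ 4.96*2.759225 = 13.685756 ≈ 13.6858.

13.6858


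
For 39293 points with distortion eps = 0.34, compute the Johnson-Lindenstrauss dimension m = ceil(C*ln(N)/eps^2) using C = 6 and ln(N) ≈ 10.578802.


ln(39293) ≈ 10.578802.
eps^2 = 0.34^2 = 0.1156.
C*ln(N)/eps^2 ≈ 6*10.578802/0.1156 ≈ 549.0728.
m = ceil(549.0728) = 550.

550


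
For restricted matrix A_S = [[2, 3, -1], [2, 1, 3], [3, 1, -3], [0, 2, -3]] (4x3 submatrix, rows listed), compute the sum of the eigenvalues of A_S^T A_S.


Sum of eigenvalues of A_S^T A_S = trace(A_S^T A_S) = sum of squared column norms of A_S.
A_S^T A_S diagonal: [17, 15, 28].
trace = 17 + 15 + 28 = 60.

60


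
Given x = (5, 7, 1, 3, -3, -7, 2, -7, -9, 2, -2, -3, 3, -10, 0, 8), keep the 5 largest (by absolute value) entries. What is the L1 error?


Sorted |x_i| descending: [10, 9, 8, 7, 7, 7, 5, 3, 3, 3, 3, 2, 2, 2, 1, 0]
Keep top 5: [10, 9, 8, 7, 7]
Tail entries: [7, 5, 3, 3, 3, 3, 2, 2, 2, 1, 0]
L1 error = sum of tail = 31.

31


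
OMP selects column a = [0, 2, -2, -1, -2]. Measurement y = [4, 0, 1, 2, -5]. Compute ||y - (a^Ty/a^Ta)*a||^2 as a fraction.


a^T a = 13.
a^T y = 6.
coeff = 6/13 = 6/13.
||r||^2 = 562/13.

562/13


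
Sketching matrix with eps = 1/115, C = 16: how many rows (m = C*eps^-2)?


1/eps = 115.
(1/eps)^2 = 13225.
m = 16*13225 = 211600.

211600


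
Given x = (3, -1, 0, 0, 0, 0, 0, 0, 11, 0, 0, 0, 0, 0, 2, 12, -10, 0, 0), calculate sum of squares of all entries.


Non-zero entries: [(0, 3), (1, -1), (8, 11), (14, 2), (15, 12), (16, -10)]
Squares: [9, 1, 121, 4, 144, 100]
||x||_2^2 = sum = 379.

379


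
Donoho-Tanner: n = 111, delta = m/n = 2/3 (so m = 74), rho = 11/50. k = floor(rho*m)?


m = 2/3*111 = 74.
rho = 11/50.
rho*m = 11/50*74 = 16.28.
k = floor(16.28) = 16.

16


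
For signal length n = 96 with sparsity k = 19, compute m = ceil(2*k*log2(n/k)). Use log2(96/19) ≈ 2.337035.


log2(n/k) = log2(96/19) ≈ 2.337035.
2*k*log2(n/k) ≈ 2*19*2.337035 = 88.80733.
m = ceil(88.80733) = 89.

89


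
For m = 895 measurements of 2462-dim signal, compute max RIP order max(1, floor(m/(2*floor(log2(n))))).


floor(log2(2462)) = 11.
2*11 = 22.
m/(2*floor(log2(n))) = 895/22 ≈ 40.6818.
floor = 40.
k = max(1, 40) = 40.

40


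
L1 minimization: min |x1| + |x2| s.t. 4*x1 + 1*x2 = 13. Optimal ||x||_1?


Axis intercepts:
  x1 = 13/4, x2 = 0: L1 = 13/4
  x1 = 0, x2 = 13: L1 = 13
x* = (13/4, 0)
||x*||_1 = 13/4.

13/4


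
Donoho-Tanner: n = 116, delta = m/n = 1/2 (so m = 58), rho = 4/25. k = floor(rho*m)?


m = 1/2*116 = 58.
rho = 4/25.
rho*m = 4/25*58 = 9.28.
k = floor(9.28) = 9.

9


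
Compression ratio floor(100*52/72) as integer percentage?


100*m/n = 100*52/72 ≈ 72.2222.
floor = 72.

72


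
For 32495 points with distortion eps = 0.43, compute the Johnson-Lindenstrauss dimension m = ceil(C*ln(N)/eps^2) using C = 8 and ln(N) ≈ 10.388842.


ln(32495) ≈ 10.388842.
eps^2 = 0.43^2 = 0.1849.
C*ln(N)/eps^2 ≈ 8*10.388842/0.1849 ≈ 449.4902.
m = ceil(449.4902) = 450.

450


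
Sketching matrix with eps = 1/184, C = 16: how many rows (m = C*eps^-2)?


1/eps = 184.
(1/eps)^2 = 33856.
m = 16*33856 = 541696.

541696


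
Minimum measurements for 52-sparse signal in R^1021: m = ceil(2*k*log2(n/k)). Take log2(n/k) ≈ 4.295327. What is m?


log2(n/k) = log2(1021/52) ≈ 4.295327.
2*k*log2(n/k) ≈ 2*52*4.295327 = 446.714008.
m = ceil(446.714008) = 447.

447


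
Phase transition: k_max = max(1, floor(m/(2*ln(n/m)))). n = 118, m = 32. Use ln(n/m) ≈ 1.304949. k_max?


n/m = 118/32 = 59/16.
ln(n/m) ≈ 1.304949.
2*ln(n/m) ≈ 2.609898.
m/(2*ln(n/m)) ≈ 32/2.609898 ≈ 12.261.
floor = 12.
k_max = max(1, 12) = 12.

12


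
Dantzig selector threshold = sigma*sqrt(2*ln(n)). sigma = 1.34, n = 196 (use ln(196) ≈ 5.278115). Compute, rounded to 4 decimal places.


ln(196) ≈ 5.278115.
2*ln(n) ≈ 10.55623.
sqrt(2*ln(n)) ≈ sqrt(10.55623) ≈ 3.249035.
threshold ≈ 1.34*3.249035 = 4.3537069 ≈ 4.3537.

4.3537


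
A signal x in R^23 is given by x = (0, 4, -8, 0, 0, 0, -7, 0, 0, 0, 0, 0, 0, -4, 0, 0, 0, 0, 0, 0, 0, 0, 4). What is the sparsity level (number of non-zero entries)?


Non-zero positions: [1, 2, 6, 13, 22].
Sparsity = 5.

5


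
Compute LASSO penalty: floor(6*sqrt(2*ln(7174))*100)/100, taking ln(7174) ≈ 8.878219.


ln(7174) ≈ 8.878219.
2*ln(n) ≈ 17.756438.
sqrt(2*ln(n)) ≈ sqrt(17.756438) ≈ 4.213839.
lambda ≈ 6*4.213839 = 25.283034.
floor(lambda*100)/100 = 25.28.

25.28


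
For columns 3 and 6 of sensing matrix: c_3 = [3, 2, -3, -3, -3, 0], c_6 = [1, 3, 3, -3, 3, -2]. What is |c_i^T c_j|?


Inner product: 3*1 + 2*3 + -3*3 + -3*-3 + -3*3 + 0*-2
Products: [3, 6, -9, 9, -9, 0]
Sum = 0.
|dot| = 0.

0


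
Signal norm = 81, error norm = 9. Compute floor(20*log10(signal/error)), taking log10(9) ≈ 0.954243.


||x||/||e|| = 81/9 = 9.
log10(9) ≈ 0.954243.
20*log10(||x||/||e||) ≈ 20*0.954243 = 19.08486.
floor(19.08486) = 19.

19


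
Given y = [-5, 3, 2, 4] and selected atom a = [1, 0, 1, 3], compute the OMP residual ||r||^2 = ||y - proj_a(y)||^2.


a^T a = 11.
a^T y = 9.
coeff = 9/11 = 9/11.
||r||^2 = 513/11.

513/11


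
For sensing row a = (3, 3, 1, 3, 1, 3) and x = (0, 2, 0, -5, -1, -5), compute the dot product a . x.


Non-zero terms: ['3*2', '3*-5', '1*-1', '3*-5']
Products: [6, -15, -1, -15]
y = sum = -25.

-25


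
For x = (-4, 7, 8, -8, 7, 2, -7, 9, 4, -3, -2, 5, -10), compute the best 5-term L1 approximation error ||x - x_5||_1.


Sorted |x_i| descending: [10, 9, 8, 8, 7, 7, 7, 5, 4, 4, 3, 2, 2]
Keep top 5: [10, 9, 8, 8, 7]
Tail entries: [7, 7, 5, 4, 4, 3, 2, 2]
L1 error = sum of tail = 34.

34


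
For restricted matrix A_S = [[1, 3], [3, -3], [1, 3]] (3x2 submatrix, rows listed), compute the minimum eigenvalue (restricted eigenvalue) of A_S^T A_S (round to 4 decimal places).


A_S^T A_S = [[11, -3], [-3, 27]].
trace = 38.
det = 288.
disc = trace^2 - 4*det = 1444 - 4*288 = 292.
sqrt(292) ≈ 17.088007.
lam_min = (38 - sqrt(292))/2 ≈ (38 - 17.088007)/2 = 10.4559965 ≈ 10.4560.

10.4560


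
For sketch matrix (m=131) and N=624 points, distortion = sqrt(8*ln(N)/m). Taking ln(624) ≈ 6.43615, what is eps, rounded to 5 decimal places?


ln(624) ≈ 6.43615.
8*ln(N)/m ≈ 8*6.43615/131 ≈ 0.39304733.
eps = sqrt(0.39304733) ≈ 0.6269349 ≈ 0.62693.

0.62693


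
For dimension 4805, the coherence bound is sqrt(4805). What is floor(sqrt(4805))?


69^2 = 4761 <= 4805 < 4900 = 70^2, so 69 <= sqrt(4805) < 70.
floor(sqrt(4805)) = 69.

69


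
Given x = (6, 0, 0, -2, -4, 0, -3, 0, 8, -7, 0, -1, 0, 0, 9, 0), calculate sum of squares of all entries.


Non-zero entries: [(0, 6), (3, -2), (4, -4), (6, -3), (8, 8), (9, -7), (11, -1), (14, 9)]
Squares: [36, 4, 16, 9, 64, 49, 1, 81]
||x||_2^2 = sum = 260.

260


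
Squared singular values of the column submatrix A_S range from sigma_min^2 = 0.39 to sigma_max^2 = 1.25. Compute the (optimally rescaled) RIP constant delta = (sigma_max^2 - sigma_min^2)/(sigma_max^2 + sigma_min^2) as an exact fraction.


lambda_max - lambda_min = 1.25 - 0.39 = 0.86.
lambda_max + lambda_min = 1.25 + 0.39 = 1.64.
delta = 0.86/1.64 = 86/164 = 43/82.

43/82


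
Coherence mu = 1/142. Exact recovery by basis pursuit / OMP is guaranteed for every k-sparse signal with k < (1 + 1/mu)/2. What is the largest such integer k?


1/mu = 142.
1 + 1/mu = 143.
(1 + 1/mu)/2 = 71.5 is not an integer, so k_max = floor(71.5) = 71.

71


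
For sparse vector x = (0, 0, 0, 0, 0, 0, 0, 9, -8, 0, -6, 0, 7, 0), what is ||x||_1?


Non-zero entries: [(7, 9), (8, -8), (10, -6), (12, 7)]
Absolute values: [9, 8, 6, 7]
||x||_1 = sum = 30.

30


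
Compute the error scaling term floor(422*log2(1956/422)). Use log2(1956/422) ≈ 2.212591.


log2(n/k) = log2(1956/422) ≈ 2.212591.
k*log2(n/k) ≈ 422*2.212591 = 933.713402.
floor(933.713402) = 933.

933


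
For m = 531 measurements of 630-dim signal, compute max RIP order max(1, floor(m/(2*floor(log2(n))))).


floor(log2(630)) = 9.
2*9 = 18.
m/(2*floor(log2(n))) = 531/18 ≈ 29.5.
floor = 29.
k = max(1, 29) = 29.

29


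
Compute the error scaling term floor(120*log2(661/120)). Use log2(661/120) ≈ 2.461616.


log2(n/k) = log2(661/120) ≈ 2.461616.
k*log2(n/k) ≈ 120*2.461616 = 295.39392.
floor(295.39392) = 295.

295


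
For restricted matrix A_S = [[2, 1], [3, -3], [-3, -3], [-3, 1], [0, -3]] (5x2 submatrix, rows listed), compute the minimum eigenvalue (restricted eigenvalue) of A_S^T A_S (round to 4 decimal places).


A_S^T A_S = [[31, -1], [-1, 29]].
trace = 60.
det = 898.
disc = trace^2 - 4*det = 3600 - 4*898 = 8.
sqrt(8) ≈ 2.828427.
lam_min = (60 - sqrt(8))/2 ≈ (60 - 2.828427)/2 = 28.5857865 ≈ 28.5858.

28.5858


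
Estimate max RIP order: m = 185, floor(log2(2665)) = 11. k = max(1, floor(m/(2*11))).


floor(log2(2665)) = 11.
2*11 = 22.
m/(2*floor(log2(n))) = 185/22 ≈ 8.4091.
floor = 8.
k = max(1, 8) = 8.

8


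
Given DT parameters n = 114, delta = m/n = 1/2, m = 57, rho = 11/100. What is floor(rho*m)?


m = 1/2*114 = 57.
rho = 11/100.
rho*m = 11/100*57 = 6.27.
k = floor(6.27) = 6.

6


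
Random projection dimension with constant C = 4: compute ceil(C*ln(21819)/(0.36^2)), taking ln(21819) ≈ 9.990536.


ln(21819) ≈ 9.990536.
eps^2 = 0.36^2 = 0.1296.
C*ln(N)/eps^2 ≈ 4*9.990536/0.1296 ≈ 308.3499.
m = ceil(308.3499) = 309.

309


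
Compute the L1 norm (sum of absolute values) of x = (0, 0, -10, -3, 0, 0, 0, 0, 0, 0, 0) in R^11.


Non-zero entries: [(2, -10), (3, -3)]
Absolute values: [10, 3]
||x||_1 = sum = 13.

13


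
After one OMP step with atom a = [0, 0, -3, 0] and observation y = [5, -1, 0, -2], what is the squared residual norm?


a^T a = 9.
a^T y = 0.
coeff = 0/9 = 0.
||r||^2 = 30.

30


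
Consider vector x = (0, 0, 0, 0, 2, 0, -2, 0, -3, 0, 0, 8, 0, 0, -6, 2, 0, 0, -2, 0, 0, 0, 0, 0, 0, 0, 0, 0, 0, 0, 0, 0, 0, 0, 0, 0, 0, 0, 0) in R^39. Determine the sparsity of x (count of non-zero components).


Non-zero positions: [4, 6, 8, 11, 14, 15, 18].
Sparsity = 7.

7


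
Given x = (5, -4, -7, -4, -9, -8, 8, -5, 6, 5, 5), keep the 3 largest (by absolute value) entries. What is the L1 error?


Sorted |x_i| descending: [9, 8, 8, 7, 6, 5, 5, 5, 5, 4, 4]
Keep top 3: [9, 8, 8]
Tail entries: [7, 6, 5, 5, 5, 5, 4, 4]
L1 error = sum of tail = 41.

41


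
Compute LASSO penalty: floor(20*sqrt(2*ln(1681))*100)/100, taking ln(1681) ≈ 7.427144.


ln(1681) ≈ 7.427144.
2*ln(n) ≈ 14.854288.
sqrt(2*ln(n)) ≈ sqrt(14.854288) ≈ 3.854126.
lambda ≈ 20*3.854126 = 77.08252.
floor(lambda*100)/100 = 77.08.

77.08


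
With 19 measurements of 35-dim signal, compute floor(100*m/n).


100*m/n = 100*19/35 ≈ 54.2857.
floor = 54.

54


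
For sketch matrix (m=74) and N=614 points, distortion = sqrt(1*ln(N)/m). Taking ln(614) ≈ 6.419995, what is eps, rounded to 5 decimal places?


ln(614) ≈ 6.419995.
1*ln(N)/m ≈ 1*6.419995/74 ≈ 0.08675669.
eps = sqrt(0.08675669) ≈ 0.2945449 ≈ 0.29454.

0.29454


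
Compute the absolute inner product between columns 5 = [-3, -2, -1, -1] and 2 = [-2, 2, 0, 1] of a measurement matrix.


Inner product: -3*-2 + -2*2 + -1*0 + -1*1
Products: [6, -4, 0, -1]
Sum = 1.
|dot| = 1.

1


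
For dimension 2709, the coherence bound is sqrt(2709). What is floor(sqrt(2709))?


52^2 = 2704 <= 2709 < 2809 = 53^2, so 52 <= sqrt(2709) < 53.
floor(sqrt(2709)) = 52.

52


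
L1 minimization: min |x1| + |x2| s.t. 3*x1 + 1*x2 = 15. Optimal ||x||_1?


Axis intercepts:
  x1 = 5, x2 = 0: L1 = 5
  x1 = 0, x2 = 15: L1 = 15
x* = (5, 0)
||x*||_1 = 5.

5


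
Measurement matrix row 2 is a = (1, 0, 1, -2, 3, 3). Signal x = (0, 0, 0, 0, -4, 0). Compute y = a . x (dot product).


Non-zero terms: ['3*-4']
Products: [-12]
y = sum = -12.

-12


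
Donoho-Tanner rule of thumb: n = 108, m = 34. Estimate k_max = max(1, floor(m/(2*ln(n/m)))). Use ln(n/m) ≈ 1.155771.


n/m = 108/34 = 54/17.
ln(n/m) ≈ 1.155771.
2*ln(n/m) ≈ 2.311542.
m/(2*ln(n/m)) ≈ 34/2.311542 ≈ 14.7088.
floor = 14.
k_max = max(1, 14) = 14.

14


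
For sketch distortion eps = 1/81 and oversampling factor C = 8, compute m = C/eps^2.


1/eps = 81.
(1/eps)^2 = 6561.
m = 8*6561 = 52488.

52488


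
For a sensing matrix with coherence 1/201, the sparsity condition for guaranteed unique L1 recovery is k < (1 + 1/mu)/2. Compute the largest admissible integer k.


1/mu = 201.
1 + 1/mu = 202.
(1 + 1/mu)/2 = 101 is an integer and the inequality is strict, so k_max = 101 - 1 = 100.

100


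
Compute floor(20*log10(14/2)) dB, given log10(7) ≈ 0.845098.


||x||/||e|| = 14/2 = 7.
log10(7) ≈ 0.845098.
20*log10(||x||/||e||) ≈ 20*0.845098 = 16.90196.
floor(16.90196) = 16.

16


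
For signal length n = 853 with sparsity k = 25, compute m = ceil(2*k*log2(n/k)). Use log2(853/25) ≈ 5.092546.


log2(n/k) = log2(853/25) ≈ 5.092546.
2*k*log2(n/k) ≈ 2*25*5.092546 = 254.6273.
m = ceil(254.6273) = 255.

255


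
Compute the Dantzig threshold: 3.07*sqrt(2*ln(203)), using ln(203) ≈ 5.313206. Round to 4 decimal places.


ln(203) ≈ 5.313206.
2*ln(n) ≈ 10.626412.
sqrt(2*ln(n)) ≈ sqrt(10.626412) ≈ 3.259818.
threshold ≈ 3.07*3.259818 = 10.00764126 ≈ 10.0076.

10.0076


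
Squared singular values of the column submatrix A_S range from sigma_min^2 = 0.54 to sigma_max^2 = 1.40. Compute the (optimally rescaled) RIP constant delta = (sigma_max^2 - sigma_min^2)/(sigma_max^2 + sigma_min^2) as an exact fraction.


lambda_max - lambda_min = 1.40 - 0.54 = 0.86.
lambda_max + lambda_min = 1.40 + 0.54 = 1.94.
delta = 0.86/1.94 = 86/194 = 43/97.

43/97


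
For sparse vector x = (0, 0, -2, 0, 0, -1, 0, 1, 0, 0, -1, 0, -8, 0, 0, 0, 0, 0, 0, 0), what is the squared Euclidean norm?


Non-zero entries: [(2, -2), (5, -1), (7, 1), (10, -1), (12, -8)]
Squares: [4, 1, 1, 1, 64]
||x||_2^2 = sum = 71.

71


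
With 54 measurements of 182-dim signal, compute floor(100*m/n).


100*m/n = 100*54/182 ≈ 29.6703.
floor = 29.

29


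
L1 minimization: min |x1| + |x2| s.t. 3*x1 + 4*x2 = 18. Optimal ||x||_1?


Axis intercepts:
  x1 = 6, x2 = 0: L1 = 6
  x1 = 0, x2 = 9/2: L1 = 9/2
x* = (0, 9/2)
||x*||_1 = 9/2.

9/2


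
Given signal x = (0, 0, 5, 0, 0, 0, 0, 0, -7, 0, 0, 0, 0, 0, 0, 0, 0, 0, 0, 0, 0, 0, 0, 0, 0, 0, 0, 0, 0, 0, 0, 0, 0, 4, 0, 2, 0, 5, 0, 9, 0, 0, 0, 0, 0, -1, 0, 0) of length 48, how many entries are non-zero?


Non-zero positions: [2, 8, 33, 35, 37, 39, 45].
Sparsity = 7.

7


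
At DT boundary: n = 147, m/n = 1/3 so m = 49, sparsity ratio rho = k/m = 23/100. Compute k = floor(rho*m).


m = 1/3*147 = 49.
rho = 23/100.
rho*m = 23/100*49 = 11.27.
k = floor(11.27) = 11.

11


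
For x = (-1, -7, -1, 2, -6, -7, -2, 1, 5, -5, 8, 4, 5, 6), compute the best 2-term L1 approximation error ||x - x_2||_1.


Sorted |x_i| descending: [8, 7, 7, 6, 6, 5, 5, 5, 4, 2, 2, 1, 1, 1]
Keep top 2: [8, 7]
Tail entries: [7, 6, 6, 5, 5, 5, 4, 2, 2, 1, 1, 1]
L1 error = sum of tail = 45.

45


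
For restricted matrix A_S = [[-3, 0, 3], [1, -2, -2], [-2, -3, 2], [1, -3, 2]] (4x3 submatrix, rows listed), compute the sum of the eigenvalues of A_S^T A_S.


Sum of eigenvalues of A_S^T A_S = trace(A_S^T A_S) = sum of squared column norms of A_S.
A_S^T A_S diagonal: [15, 22, 21].
trace = 15 + 22 + 21 = 58.

58


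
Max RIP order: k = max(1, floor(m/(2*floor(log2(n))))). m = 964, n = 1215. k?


floor(log2(1215)) = 10.
2*10 = 20.
m/(2*floor(log2(n))) = 964/20 ≈ 48.2.
floor = 48.
k = max(1, 48) = 48.

48


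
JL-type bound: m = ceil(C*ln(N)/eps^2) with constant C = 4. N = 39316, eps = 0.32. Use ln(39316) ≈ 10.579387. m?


ln(39316) ≈ 10.579387.
eps^2 = 0.32^2 = 0.1024.
C*ln(N)/eps^2 ≈ 4*10.579387/0.1024 ≈ 413.2573.
m = ceil(413.2573) = 414.

414


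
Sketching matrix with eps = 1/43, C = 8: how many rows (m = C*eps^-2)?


1/eps = 43.
(1/eps)^2 = 1849.
m = 8*1849 = 14792.

14792


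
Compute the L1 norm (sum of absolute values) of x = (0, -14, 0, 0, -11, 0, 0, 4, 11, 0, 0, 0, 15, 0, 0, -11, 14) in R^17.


Non-zero entries: [(1, -14), (4, -11), (7, 4), (8, 11), (12, 15), (15, -11), (16, 14)]
Absolute values: [14, 11, 4, 11, 15, 11, 14]
||x||_1 = sum = 80.

80


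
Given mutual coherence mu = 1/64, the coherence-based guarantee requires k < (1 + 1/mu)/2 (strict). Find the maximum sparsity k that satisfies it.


1/mu = 64.
1 + 1/mu = 65.
(1 + 1/mu)/2 = 32.5 is not an integer, so k_max = floor(32.5) = 32.

32


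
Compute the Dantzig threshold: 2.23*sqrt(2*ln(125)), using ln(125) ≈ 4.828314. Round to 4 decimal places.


ln(125) ≈ 4.828314.
2*ln(n) ≈ 9.656628.
sqrt(2*ln(n)) ≈ sqrt(9.656628) ≈ 3.107512.
threshold ≈ 2.23*3.107512 = 6.92975176 ≈ 6.9298.

6.9298


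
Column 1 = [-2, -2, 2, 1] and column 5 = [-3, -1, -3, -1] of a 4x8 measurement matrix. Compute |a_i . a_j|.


Inner product: -2*-3 + -2*-1 + 2*-3 + 1*-1
Products: [6, 2, -6, -1]
Sum = 1.
|dot| = 1.

1


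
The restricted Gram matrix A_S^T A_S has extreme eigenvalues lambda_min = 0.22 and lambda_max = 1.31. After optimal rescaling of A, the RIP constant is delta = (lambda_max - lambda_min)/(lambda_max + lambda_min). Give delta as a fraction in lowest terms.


lambda_max - lambda_min = 1.31 - 0.22 = 1.09.
lambda_max + lambda_min = 1.31 + 0.22 = 1.53.
delta = 1.09/1.53 = 109/153.

109/153


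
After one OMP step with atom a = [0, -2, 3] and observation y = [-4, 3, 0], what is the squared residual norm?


a^T a = 13.
a^T y = -6.
coeff = -6/13 = -6/13.
||r||^2 = 289/13.

289/13


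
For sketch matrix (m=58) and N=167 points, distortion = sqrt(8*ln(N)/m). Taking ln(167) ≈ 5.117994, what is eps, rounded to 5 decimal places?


ln(167) ≈ 5.117994.
8*ln(N)/m ≈ 8*5.117994/58 ≈ 0.70593021.
eps = sqrt(0.70593021) ≈ 0.8401965 ≈ 0.84020.

0.84020


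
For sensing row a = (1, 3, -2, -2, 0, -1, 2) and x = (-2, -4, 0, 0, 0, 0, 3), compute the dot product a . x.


Non-zero terms: ['1*-2', '3*-4', '2*3']
Products: [-2, -12, 6]
y = sum = -8.

-8


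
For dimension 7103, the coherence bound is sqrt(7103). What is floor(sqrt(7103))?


84^2 = 7056 <= 7103 < 7225 = 85^2, so 84 <= sqrt(7103) < 85.
floor(sqrt(7103)) = 84.

84


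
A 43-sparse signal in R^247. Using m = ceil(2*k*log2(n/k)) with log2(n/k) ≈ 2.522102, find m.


log2(n/k) = log2(247/43) ≈ 2.522102.
2*k*log2(n/k) ≈ 2*43*2.522102 = 216.900772.
m = ceil(216.900772) = 217.

217


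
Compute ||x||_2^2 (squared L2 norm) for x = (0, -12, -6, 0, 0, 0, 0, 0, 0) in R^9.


Non-zero entries: [(1, -12), (2, -6)]
Squares: [144, 36]
||x||_2^2 = sum = 180.

180


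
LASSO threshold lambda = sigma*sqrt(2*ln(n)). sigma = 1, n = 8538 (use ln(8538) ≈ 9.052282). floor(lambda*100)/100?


ln(8538) ≈ 9.052282.
2*ln(n) ≈ 18.104564.
sqrt(2*ln(n)) ≈ sqrt(18.104564) ≈ 4.254946.
lambda ≈ 1*4.254946 = 4.254946.
floor(lambda*100)/100 = 4.25.

4.25


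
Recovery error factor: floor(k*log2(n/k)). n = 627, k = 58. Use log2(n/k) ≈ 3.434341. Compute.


log2(n/k) = log2(627/58) ≈ 3.434341.
k*log2(n/k) ≈ 58*3.434341 = 199.191778.
floor(199.191778) = 199.

199


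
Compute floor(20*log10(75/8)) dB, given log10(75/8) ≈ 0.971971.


||x||/||e|| = 75/8.
log10(75/8) ≈ 0.971971.
20*log10(||x||/||e||) ≈ 20*0.971971 = 19.43942.
floor(19.43942) = 19.

19


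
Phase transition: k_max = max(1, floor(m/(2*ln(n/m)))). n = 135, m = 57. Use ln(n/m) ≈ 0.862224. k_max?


n/m = 135/57 = 45/19.
ln(n/m) ≈ 0.862224.
2*ln(n/m) ≈ 1.724448.
m/(2*ln(n/m)) ≈ 57/1.724448 ≈ 33.0541.
floor = 33.
k_max = max(1, 33) = 33.

33


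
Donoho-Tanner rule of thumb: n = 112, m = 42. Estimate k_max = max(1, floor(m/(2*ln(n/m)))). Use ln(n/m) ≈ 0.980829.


n/m = 112/42 = 8/3.
ln(n/m) ≈ 0.980829.
2*ln(n/m) ≈ 1.961658.
m/(2*ln(n/m)) ≈ 42/1.961658 ≈ 21.4105.
floor = 21.
k_max = max(1, 21) = 21.

21


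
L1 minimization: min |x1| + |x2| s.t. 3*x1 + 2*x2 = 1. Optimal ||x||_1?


Axis intercepts:
  x1 = 1/3, x2 = 0: L1 = 1/3
  x1 = 0, x2 = 1/2: L1 = 1/2
x* = (1/3, 0)
||x*||_1 = 1/3.

1/3


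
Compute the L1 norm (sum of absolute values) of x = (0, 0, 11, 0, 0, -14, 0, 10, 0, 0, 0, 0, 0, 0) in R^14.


Non-zero entries: [(2, 11), (5, -14), (7, 10)]
Absolute values: [11, 14, 10]
||x||_1 = sum = 35.

35


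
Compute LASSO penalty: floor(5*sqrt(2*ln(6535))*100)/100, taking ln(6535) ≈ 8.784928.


ln(6535) ≈ 8.784928.
2*ln(n) ≈ 17.569856.
sqrt(2*ln(n)) ≈ sqrt(17.569856) ≈ 4.191641.
lambda ≈ 5*4.191641 = 20.958205.
floor(lambda*100)/100 = 20.95.

20.95


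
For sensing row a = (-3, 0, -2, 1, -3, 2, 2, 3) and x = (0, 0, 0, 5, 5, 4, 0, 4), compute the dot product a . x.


Non-zero terms: ['1*5', '-3*5', '2*4', '3*4']
Products: [5, -15, 8, 12]
y = sum = 10.

10


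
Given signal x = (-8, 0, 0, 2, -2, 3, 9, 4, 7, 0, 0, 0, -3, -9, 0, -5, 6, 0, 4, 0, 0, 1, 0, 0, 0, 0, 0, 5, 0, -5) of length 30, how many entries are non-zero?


Non-zero positions: [0, 3, 4, 5, 6, 7, 8, 12, 13, 15, 16, 18, 21, 27, 29].
Sparsity = 15.

15


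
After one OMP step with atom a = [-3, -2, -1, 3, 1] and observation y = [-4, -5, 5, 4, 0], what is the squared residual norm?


a^T a = 24.
a^T y = 29.
coeff = 29/24 = 29/24.
||r||^2 = 1127/24.

1127/24


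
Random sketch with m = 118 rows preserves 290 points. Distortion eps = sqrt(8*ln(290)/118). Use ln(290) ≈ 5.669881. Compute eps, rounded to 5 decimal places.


ln(290) ≈ 5.669881.
8*ln(N)/m ≈ 8*5.669881/118 ≈ 0.38439871.
eps = sqrt(0.38439871) ≈ 0.619999 ≈ 0.62000.

0.62000


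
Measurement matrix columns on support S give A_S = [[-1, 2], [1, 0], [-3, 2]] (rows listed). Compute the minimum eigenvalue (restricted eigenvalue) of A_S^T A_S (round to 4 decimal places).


A_S^T A_S = [[11, -8], [-8, 8]].
trace = 19.
det = 24.
disc = trace^2 - 4*det = 361 - 4*24 = 265.
sqrt(265) ≈ 16.278821.
lam_min = (19 - sqrt(265))/2 ≈ (19 - 16.278821)/2 = 1.3605895 ≈ 1.3606.

1.3606


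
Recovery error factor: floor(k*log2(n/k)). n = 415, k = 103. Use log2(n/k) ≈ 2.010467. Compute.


log2(n/k) = log2(415/103) ≈ 2.010467.
k*log2(n/k) ≈ 103*2.010467 = 207.078101.
floor(207.078101) = 207.

207


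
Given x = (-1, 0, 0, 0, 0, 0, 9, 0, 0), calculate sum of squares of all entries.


Non-zero entries: [(0, -1), (6, 9)]
Squares: [1, 81]
||x||_2^2 = sum = 82.

82


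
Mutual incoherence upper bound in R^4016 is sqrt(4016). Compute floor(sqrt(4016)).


63^2 = 3969 <= 4016 < 4096 = 64^2, so 63 <= sqrt(4016) < 64.
floor(sqrt(4016)) = 63.

63


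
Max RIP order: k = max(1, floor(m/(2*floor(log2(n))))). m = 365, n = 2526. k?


floor(log2(2526)) = 11.
2*11 = 22.
m/(2*floor(log2(n))) = 365/22 ≈ 16.5909.
floor = 16.
k = max(1, 16) = 16.

16


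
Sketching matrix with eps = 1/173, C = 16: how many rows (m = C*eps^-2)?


1/eps = 173.
(1/eps)^2 = 29929.
m = 16*29929 = 478864.

478864


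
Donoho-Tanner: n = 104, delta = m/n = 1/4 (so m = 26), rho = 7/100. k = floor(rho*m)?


m = 1/4*104 = 26.
rho = 7/100.
rho*m = 7/100*26 = 1.82.
k = floor(1.82) = 1.

1


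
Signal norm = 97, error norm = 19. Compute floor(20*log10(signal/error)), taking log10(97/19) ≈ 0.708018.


||x||/||e|| = 97/19.
log10(97/19) ≈ 0.708018.
20*log10(||x||/||e||) ≈ 20*0.708018 = 14.16036.
floor(14.16036) = 14.

14


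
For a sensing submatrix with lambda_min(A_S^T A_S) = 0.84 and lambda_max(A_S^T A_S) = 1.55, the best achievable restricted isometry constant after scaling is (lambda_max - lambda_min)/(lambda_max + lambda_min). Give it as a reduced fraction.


lambda_max - lambda_min = 1.55 - 0.84 = 0.71.
lambda_max + lambda_min = 1.55 + 0.84 = 2.39.
delta = 0.71/2.39 = 71/239.

71/239


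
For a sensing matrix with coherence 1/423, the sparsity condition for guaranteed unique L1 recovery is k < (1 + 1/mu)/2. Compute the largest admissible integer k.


1/mu = 423.
1 + 1/mu = 424.
(1 + 1/mu)/2 = 212 is an integer and the inequality is strict, so k_max = 212 - 1 = 211.

211


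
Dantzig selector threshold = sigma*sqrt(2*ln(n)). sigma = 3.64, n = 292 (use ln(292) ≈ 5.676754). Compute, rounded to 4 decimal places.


ln(292) ≈ 5.676754.
2*ln(n) ≈ 11.353508.
sqrt(2*ln(n)) ≈ sqrt(11.353508) ≈ 3.369497.
threshold ≈ 3.64*3.369497 = 12.26496908 ≈ 12.2650.

12.2650


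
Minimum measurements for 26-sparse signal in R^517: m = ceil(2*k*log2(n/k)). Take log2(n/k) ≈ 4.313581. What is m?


log2(n/k) = log2(517/26) ≈ 4.313581.
2*k*log2(n/k) ≈ 2*26*4.313581 = 224.306212.
m = ceil(224.306212) = 225.

225


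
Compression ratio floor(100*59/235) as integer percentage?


100*m/n = 100*59/235 ≈ 25.1064.
floor = 25.

25


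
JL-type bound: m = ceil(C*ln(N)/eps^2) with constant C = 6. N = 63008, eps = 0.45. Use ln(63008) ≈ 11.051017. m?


ln(63008) ≈ 11.051017.
eps^2 = 0.45^2 = 0.2025.
C*ln(N)/eps^2 ≈ 6*11.051017/0.2025 ≈ 327.4375.
m = ceil(327.4375) = 328.

328


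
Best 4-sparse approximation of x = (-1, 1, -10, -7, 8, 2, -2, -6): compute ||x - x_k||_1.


Sorted |x_i| descending: [10, 8, 7, 6, 2, 2, 1, 1]
Keep top 4: [10, 8, 7, 6]
Tail entries: [2, 2, 1, 1]
L1 error = sum of tail = 6.

6


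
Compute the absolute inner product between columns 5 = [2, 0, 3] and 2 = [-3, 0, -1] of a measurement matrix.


Inner product: 2*-3 + 0*0 + 3*-1
Products: [-6, 0, -3]
Sum = -9.
|dot| = 9.

9


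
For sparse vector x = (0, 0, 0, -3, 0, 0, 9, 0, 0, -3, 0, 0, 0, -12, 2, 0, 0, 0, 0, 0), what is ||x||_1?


Non-zero entries: [(3, -3), (6, 9), (9, -3), (13, -12), (14, 2)]
Absolute values: [3, 9, 3, 12, 2]
||x||_1 = sum = 29.

29


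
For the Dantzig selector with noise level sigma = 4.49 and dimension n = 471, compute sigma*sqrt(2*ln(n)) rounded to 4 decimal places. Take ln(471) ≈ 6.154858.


ln(471) ≈ 6.154858.
2*ln(n) ≈ 12.309716.
sqrt(2*ln(n)) ≈ sqrt(12.309716) ≈ 3.50852.
threshold ≈ 4.49*3.50852 = 15.7532548 ≈ 15.7533.

15.7533


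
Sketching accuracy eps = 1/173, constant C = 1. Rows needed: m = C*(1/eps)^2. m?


1/eps = 173.
(1/eps)^2 = 29929.
m = 1*29929 = 29929.

29929


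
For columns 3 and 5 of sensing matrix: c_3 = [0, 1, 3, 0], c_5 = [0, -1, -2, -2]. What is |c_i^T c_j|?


Inner product: 0*0 + 1*-1 + 3*-2 + 0*-2
Products: [0, -1, -6, 0]
Sum = -7.
|dot| = 7.

7


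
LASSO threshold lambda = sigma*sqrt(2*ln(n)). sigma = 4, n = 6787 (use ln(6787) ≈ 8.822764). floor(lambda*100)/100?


ln(6787) ≈ 8.822764.
2*ln(n) ≈ 17.645528.
sqrt(2*ln(n)) ≈ sqrt(17.645528) ≈ 4.200658.
lambda ≈ 4*4.200658 = 16.802632.
floor(lambda*100)/100 = 16.80.

16.80


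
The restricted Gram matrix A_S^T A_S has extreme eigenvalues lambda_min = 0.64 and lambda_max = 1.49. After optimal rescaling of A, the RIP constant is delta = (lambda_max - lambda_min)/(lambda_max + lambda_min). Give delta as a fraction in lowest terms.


lambda_max - lambda_min = 1.49 - 0.64 = 0.85.
lambda_max + lambda_min = 1.49 + 0.64 = 2.13.
delta = 0.85/2.13 = 85/213.

85/213


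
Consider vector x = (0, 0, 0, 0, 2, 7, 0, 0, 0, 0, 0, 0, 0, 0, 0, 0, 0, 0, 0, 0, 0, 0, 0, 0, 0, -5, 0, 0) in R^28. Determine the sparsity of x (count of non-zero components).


Non-zero positions: [4, 5, 25].
Sparsity = 3.

3


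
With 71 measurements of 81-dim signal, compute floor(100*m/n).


100*m/n = 100*71/81 ≈ 87.6543.
floor = 87.

87


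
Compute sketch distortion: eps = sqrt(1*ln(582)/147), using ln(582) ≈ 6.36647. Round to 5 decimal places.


ln(582) ≈ 6.36647.
1*ln(N)/m ≈ 1*6.36647/147 ≈ 0.04330932.
eps = sqrt(0.04330932) ≈ 0.2081089 ≈ 0.20811.

0.20811


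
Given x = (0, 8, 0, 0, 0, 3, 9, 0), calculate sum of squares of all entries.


Non-zero entries: [(1, 8), (5, 3), (6, 9)]
Squares: [64, 9, 81]
||x||_2^2 = sum = 154.

154


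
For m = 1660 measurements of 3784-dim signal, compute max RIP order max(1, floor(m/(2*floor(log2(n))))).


floor(log2(3784)) = 11.
2*11 = 22.
m/(2*floor(log2(n))) = 1660/22 ≈ 75.4545.
floor = 75.
k = max(1, 75) = 75.

75


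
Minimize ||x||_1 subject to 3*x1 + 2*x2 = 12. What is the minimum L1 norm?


Axis intercepts:
  x1 = 4, x2 = 0: L1 = 4
  x1 = 0, x2 = 6: L1 = 6
x* = (4, 0)
||x*||_1 = 4.

4


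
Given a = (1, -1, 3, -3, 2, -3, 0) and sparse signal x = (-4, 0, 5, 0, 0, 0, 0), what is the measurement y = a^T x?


Non-zero terms: ['1*-4', '3*5']
Products: [-4, 15]
y = sum = 11.

11


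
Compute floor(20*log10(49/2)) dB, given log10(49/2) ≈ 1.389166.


||x||/||e|| = 49/2.
log10(49/2) ≈ 1.389166.
20*log10(||x||/||e||) ≈ 20*1.389166 = 27.78332.
floor(27.78332) = 27.

27


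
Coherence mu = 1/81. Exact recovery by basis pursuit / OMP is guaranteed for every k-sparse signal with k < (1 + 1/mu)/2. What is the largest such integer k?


1/mu = 81.
1 + 1/mu = 82.
(1 + 1/mu)/2 = 41 is an integer and the inequality is strict, so k_max = 41 - 1 = 40.

40


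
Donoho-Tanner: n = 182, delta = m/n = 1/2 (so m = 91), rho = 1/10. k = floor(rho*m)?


m = 1/2*182 = 91.
rho = 1/10.
rho*m = 1/10*91 = 9.1.
k = floor(9.1) = 9.

9


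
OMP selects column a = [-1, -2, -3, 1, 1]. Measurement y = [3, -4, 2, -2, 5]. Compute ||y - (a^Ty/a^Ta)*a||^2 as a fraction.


a^T a = 16.
a^T y = 2.
coeff = 2/16 = 1/8.
||r||^2 = 231/4.

231/4


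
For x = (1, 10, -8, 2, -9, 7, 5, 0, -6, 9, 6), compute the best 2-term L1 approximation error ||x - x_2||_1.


Sorted |x_i| descending: [10, 9, 9, 8, 7, 6, 6, 5, 2, 1, 0]
Keep top 2: [10, 9]
Tail entries: [9, 8, 7, 6, 6, 5, 2, 1, 0]
L1 error = sum of tail = 44.

44


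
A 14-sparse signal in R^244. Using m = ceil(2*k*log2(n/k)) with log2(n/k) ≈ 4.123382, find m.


log2(n/k) = log2(244/14) ≈ 4.123382.
2*k*log2(n/k) ≈ 2*14*4.123382 = 115.454696.
m = ceil(115.454696) = 116.

116


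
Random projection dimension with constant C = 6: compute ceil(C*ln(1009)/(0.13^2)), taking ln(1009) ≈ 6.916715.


ln(1009) ≈ 6.916715.
eps^2 = 0.13^2 = 0.0169.
C*ln(N)/eps^2 ≈ 6*6.916715/0.0169 ≈ 2455.6385.
m = ceil(2455.6385) = 2456.

2456
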